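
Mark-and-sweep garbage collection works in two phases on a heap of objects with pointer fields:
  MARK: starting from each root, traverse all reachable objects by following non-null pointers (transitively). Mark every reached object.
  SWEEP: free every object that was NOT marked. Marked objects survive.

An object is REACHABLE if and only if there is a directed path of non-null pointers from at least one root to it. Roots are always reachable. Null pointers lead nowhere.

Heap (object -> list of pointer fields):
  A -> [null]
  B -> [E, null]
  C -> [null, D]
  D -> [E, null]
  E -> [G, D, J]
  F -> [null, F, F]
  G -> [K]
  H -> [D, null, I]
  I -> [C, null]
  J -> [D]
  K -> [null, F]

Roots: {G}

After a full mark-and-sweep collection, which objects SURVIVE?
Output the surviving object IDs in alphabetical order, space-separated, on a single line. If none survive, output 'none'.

Answer: F G K

Derivation:
Roots: G
Mark G: refs=K, marked=G
Mark K: refs=null F, marked=G K
Mark F: refs=null F F, marked=F G K
Unmarked (collected): A B C D E H I J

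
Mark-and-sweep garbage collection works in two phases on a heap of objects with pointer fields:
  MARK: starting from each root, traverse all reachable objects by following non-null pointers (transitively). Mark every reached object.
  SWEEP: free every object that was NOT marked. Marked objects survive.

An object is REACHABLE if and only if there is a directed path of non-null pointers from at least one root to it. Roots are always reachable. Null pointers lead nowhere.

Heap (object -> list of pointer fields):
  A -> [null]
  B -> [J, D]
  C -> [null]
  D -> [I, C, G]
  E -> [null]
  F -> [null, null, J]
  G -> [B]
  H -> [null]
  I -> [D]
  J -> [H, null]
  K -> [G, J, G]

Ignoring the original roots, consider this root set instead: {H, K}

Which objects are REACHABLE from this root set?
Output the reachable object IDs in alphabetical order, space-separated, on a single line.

Answer: B C D G H I J K

Derivation:
Roots: H K
Mark H: refs=null, marked=H
Mark K: refs=G J G, marked=H K
Mark G: refs=B, marked=G H K
Mark J: refs=H null, marked=G H J K
Mark B: refs=J D, marked=B G H J K
Mark D: refs=I C G, marked=B D G H J K
Mark I: refs=D, marked=B D G H I J K
Mark C: refs=null, marked=B C D G H I J K
Unmarked (collected): A E F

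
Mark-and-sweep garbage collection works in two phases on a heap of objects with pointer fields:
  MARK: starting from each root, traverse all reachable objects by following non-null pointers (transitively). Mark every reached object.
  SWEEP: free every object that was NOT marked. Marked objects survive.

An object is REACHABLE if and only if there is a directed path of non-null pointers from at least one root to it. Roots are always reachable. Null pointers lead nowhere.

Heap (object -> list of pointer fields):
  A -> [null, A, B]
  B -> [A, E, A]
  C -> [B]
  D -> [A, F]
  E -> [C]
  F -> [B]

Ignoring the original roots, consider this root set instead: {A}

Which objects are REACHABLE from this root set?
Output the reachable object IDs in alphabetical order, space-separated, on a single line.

Answer: A B C E

Derivation:
Roots: A
Mark A: refs=null A B, marked=A
Mark B: refs=A E A, marked=A B
Mark E: refs=C, marked=A B E
Mark C: refs=B, marked=A B C E
Unmarked (collected): D F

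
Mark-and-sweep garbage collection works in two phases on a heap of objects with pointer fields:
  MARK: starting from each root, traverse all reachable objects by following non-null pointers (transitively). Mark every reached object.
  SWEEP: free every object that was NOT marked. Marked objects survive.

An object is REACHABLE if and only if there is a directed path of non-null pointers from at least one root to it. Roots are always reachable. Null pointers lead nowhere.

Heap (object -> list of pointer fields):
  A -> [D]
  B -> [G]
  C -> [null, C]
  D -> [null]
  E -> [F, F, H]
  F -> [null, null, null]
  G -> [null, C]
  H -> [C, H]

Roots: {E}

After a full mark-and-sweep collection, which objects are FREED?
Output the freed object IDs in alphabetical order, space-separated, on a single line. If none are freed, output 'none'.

Roots: E
Mark E: refs=F F H, marked=E
Mark F: refs=null null null, marked=E F
Mark H: refs=C H, marked=E F H
Mark C: refs=null C, marked=C E F H
Unmarked (collected): A B D G

Answer: A B D G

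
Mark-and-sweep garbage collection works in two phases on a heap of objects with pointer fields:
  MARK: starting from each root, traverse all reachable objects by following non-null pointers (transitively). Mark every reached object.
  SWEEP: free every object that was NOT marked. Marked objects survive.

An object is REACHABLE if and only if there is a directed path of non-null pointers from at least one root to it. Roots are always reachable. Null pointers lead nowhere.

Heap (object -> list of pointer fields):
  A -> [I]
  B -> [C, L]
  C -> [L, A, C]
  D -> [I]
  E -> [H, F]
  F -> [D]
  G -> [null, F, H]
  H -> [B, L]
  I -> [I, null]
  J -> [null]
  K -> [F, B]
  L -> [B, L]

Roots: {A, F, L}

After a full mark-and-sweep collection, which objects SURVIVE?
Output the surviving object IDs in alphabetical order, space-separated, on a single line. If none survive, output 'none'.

Roots: A F L
Mark A: refs=I, marked=A
Mark F: refs=D, marked=A F
Mark L: refs=B L, marked=A F L
Mark I: refs=I null, marked=A F I L
Mark D: refs=I, marked=A D F I L
Mark B: refs=C L, marked=A B D F I L
Mark C: refs=L A C, marked=A B C D F I L
Unmarked (collected): E G H J K

Answer: A B C D F I L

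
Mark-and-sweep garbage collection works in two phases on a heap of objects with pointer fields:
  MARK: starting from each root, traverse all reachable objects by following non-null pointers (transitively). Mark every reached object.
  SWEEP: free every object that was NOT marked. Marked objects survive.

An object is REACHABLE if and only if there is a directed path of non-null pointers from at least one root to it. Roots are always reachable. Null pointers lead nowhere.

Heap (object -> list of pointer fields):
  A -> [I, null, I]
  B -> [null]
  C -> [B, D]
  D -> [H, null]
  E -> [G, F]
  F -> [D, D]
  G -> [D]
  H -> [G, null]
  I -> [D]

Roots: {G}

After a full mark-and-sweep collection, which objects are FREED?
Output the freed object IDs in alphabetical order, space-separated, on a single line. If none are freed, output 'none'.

Roots: G
Mark G: refs=D, marked=G
Mark D: refs=H null, marked=D G
Mark H: refs=G null, marked=D G H
Unmarked (collected): A B C E F I

Answer: A B C E F I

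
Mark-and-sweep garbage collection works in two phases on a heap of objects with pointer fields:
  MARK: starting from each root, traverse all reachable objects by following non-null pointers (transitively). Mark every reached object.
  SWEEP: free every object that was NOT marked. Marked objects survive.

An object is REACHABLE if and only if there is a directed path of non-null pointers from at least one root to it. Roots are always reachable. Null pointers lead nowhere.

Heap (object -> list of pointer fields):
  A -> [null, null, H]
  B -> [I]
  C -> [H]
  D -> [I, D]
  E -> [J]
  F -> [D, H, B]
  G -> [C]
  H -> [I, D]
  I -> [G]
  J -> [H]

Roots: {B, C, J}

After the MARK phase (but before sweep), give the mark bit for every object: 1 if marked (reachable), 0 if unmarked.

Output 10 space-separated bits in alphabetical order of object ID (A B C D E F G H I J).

Roots: B C J
Mark B: refs=I, marked=B
Mark C: refs=H, marked=B C
Mark J: refs=H, marked=B C J
Mark I: refs=G, marked=B C I J
Mark H: refs=I D, marked=B C H I J
Mark G: refs=C, marked=B C G H I J
Mark D: refs=I D, marked=B C D G H I J
Unmarked (collected): A E F

Answer: 0 1 1 1 0 0 1 1 1 1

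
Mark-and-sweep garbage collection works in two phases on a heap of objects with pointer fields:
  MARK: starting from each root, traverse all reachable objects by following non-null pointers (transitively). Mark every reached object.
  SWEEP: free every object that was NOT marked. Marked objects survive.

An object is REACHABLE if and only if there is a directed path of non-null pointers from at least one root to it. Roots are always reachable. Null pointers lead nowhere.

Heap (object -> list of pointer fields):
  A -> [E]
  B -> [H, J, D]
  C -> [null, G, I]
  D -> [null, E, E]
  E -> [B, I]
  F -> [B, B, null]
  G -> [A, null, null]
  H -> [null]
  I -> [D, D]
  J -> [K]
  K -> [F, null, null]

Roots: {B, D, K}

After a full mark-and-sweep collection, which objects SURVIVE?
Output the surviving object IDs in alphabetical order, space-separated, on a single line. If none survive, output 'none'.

Roots: B D K
Mark B: refs=H J D, marked=B
Mark D: refs=null E E, marked=B D
Mark K: refs=F null null, marked=B D K
Mark H: refs=null, marked=B D H K
Mark J: refs=K, marked=B D H J K
Mark E: refs=B I, marked=B D E H J K
Mark F: refs=B B null, marked=B D E F H J K
Mark I: refs=D D, marked=B D E F H I J K
Unmarked (collected): A C G

Answer: B D E F H I J K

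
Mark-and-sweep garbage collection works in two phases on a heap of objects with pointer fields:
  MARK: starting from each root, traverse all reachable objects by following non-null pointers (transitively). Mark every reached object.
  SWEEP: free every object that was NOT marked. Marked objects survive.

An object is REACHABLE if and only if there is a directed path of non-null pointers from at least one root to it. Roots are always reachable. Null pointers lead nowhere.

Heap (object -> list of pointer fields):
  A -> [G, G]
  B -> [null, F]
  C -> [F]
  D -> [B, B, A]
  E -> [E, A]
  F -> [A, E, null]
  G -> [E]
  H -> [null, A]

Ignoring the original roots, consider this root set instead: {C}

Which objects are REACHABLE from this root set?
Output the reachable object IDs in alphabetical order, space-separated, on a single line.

Roots: C
Mark C: refs=F, marked=C
Mark F: refs=A E null, marked=C F
Mark A: refs=G G, marked=A C F
Mark E: refs=E A, marked=A C E F
Mark G: refs=E, marked=A C E F G
Unmarked (collected): B D H

Answer: A C E F G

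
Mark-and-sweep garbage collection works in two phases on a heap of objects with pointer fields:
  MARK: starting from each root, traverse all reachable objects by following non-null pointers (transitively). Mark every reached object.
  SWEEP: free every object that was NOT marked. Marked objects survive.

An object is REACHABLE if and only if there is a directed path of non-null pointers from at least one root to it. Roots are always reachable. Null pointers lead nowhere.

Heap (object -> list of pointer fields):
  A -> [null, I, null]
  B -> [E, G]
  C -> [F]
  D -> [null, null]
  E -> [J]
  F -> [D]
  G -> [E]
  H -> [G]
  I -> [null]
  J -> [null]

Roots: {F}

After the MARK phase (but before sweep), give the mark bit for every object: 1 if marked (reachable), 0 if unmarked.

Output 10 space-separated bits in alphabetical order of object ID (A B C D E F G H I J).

Roots: F
Mark F: refs=D, marked=F
Mark D: refs=null null, marked=D F
Unmarked (collected): A B C E G H I J

Answer: 0 0 0 1 0 1 0 0 0 0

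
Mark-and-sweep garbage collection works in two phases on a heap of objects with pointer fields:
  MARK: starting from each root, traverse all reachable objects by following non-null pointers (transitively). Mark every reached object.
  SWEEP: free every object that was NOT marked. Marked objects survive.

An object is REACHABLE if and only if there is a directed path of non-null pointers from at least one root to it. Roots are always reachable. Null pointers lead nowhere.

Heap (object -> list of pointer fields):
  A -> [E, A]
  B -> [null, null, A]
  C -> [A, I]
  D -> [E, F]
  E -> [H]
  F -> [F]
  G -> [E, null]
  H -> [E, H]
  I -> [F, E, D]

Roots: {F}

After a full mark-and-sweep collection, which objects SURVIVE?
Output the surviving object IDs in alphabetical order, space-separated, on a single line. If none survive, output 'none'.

Roots: F
Mark F: refs=F, marked=F
Unmarked (collected): A B C D E G H I

Answer: F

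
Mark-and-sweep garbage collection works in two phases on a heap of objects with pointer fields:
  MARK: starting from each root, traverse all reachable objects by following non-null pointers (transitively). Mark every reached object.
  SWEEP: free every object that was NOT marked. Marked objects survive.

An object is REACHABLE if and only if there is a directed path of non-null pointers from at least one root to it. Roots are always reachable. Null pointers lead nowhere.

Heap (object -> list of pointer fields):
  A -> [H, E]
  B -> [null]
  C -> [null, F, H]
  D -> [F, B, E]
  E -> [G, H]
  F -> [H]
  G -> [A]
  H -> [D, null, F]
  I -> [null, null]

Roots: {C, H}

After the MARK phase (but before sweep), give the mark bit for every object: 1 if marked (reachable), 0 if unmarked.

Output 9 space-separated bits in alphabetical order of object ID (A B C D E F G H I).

Roots: C H
Mark C: refs=null F H, marked=C
Mark H: refs=D null F, marked=C H
Mark F: refs=H, marked=C F H
Mark D: refs=F B E, marked=C D F H
Mark B: refs=null, marked=B C D F H
Mark E: refs=G H, marked=B C D E F H
Mark G: refs=A, marked=B C D E F G H
Mark A: refs=H E, marked=A B C D E F G H
Unmarked (collected): I

Answer: 1 1 1 1 1 1 1 1 0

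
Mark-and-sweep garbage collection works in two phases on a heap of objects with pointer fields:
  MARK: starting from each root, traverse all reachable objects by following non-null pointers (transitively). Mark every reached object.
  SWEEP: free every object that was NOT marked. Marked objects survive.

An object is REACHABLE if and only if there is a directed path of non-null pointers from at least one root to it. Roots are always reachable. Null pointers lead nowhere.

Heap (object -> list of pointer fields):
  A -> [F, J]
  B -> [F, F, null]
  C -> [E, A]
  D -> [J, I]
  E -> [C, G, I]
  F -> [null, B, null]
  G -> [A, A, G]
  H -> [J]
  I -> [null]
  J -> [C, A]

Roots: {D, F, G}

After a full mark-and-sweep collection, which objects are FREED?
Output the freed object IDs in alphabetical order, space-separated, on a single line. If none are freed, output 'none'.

Answer: H

Derivation:
Roots: D F G
Mark D: refs=J I, marked=D
Mark F: refs=null B null, marked=D F
Mark G: refs=A A G, marked=D F G
Mark J: refs=C A, marked=D F G J
Mark I: refs=null, marked=D F G I J
Mark B: refs=F F null, marked=B D F G I J
Mark A: refs=F J, marked=A B D F G I J
Mark C: refs=E A, marked=A B C D F G I J
Mark E: refs=C G I, marked=A B C D E F G I J
Unmarked (collected): H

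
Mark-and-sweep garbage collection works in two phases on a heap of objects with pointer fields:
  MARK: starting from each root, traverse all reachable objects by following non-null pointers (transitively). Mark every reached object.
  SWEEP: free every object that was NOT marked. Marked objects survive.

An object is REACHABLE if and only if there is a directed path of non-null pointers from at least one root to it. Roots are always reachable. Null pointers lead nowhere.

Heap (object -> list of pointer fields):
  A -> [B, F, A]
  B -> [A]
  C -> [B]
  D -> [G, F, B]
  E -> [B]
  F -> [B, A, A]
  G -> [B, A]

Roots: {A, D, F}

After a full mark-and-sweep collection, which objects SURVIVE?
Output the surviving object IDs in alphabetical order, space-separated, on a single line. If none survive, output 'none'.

Answer: A B D F G

Derivation:
Roots: A D F
Mark A: refs=B F A, marked=A
Mark D: refs=G F B, marked=A D
Mark F: refs=B A A, marked=A D F
Mark B: refs=A, marked=A B D F
Mark G: refs=B A, marked=A B D F G
Unmarked (collected): C E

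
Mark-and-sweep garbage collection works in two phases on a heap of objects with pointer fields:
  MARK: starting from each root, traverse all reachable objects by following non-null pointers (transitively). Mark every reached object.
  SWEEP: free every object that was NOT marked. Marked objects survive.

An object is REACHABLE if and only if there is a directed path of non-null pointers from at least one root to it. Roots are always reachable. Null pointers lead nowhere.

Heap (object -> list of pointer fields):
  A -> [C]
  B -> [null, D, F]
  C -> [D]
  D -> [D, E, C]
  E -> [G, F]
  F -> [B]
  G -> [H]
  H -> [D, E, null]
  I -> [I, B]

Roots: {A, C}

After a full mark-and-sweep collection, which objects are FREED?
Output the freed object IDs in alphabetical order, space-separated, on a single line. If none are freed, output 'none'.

Roots: A C
Mark A: refs=C, marked=A
Mark C: refs=D, marked=A C
Mark D: refs=D E C, marked=A C D
Mark E: refs=G F, marked=A C D E
Mark G: refs=H, marked=A C D E G
Mark F: refs=B, marked=A C D E F G
Mark H: refs=D E null, marked=A C D E F G H
Mark B: refs=null D F, marked=A B C D E F G H
Unmarked (collected): I

Answer: I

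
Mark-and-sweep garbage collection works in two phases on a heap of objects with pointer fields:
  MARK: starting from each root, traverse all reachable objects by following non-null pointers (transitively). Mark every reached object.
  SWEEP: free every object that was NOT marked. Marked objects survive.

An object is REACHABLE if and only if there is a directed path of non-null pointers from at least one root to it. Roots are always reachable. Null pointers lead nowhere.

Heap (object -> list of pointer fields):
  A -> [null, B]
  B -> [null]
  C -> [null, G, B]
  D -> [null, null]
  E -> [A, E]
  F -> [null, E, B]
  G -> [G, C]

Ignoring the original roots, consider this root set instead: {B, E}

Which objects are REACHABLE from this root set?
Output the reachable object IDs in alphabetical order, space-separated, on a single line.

Roots: B E
Mark B: refs=null, marked=B
Mark E: refs=A E, marked=B E
Mark A: refs=null B, marked=A B E
Unmarked (collected): C D F G

Answer: A B E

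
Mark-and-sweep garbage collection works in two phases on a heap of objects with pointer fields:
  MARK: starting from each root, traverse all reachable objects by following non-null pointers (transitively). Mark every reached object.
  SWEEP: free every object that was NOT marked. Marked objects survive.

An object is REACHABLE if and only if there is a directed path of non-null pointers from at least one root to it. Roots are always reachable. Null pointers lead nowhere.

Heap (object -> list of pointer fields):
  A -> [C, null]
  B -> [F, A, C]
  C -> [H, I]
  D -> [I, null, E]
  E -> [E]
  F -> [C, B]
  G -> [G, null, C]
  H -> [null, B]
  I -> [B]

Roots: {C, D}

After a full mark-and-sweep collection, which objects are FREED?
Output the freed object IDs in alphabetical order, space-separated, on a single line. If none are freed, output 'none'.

Roots: C D
Mark C: refs=H I, marked=C
Mark D: refs=I null E, marked=C D
Mark H: refs=null B, marked=C D H
Mark I: refs=B, marked=C D H I
Mark E: refs=E, marked=C D E H I
Mark B: refs=F A C, marked=B C D E H I
Mark F: refs=C B, marked=B C D E F H I
Mark A: refs=C null, marked=A B C D E F H I
Unmarked (collected): G

Answer: G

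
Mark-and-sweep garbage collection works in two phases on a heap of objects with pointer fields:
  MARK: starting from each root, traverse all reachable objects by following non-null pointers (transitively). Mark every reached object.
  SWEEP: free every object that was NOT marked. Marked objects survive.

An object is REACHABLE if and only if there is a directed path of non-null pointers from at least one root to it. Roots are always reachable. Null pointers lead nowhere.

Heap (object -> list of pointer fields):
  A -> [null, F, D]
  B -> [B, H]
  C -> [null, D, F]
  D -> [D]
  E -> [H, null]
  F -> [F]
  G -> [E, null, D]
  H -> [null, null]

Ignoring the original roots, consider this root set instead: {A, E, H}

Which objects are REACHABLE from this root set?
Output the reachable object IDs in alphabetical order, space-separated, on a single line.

Answer: A D E F H

Derivation:
Roots: A E H
Mark A: refs=null F D, marked=A
Mark E: refs=H null, marked=A E
Mark H: refs=null null, marked=A E H
Mark F: refs=F, marked=A E F H
Mark D: refs=D, marked=A D E F H
Unmarked (collected): B C G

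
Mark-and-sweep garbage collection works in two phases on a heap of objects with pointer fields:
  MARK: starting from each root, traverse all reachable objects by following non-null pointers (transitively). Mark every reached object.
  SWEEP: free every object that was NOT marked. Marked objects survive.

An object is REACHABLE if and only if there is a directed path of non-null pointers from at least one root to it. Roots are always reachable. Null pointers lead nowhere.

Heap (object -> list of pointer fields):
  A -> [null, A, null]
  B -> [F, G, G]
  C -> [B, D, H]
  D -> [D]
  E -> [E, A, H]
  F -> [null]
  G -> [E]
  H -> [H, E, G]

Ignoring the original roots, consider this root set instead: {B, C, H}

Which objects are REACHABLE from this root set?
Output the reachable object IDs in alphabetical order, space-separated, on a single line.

Answer: A B C D E F G H

Derivation:
Roots: B C H
Mark B: refs=F G G, marked=B
Mark C: refs=B D H, marked=B C
Mark H: refs=H E G, marked=B C H
Mark F: refs=null, marked=B C F H
Mark G: refs=E, marked=B C F G H
Mark D: refs=D, marked=B C D F G H
Mark E: refs=E A H, marked=B C D E F G H
Mark A: refs=null A null, marked=A B C D E F G H
Unmarked (collected): (none)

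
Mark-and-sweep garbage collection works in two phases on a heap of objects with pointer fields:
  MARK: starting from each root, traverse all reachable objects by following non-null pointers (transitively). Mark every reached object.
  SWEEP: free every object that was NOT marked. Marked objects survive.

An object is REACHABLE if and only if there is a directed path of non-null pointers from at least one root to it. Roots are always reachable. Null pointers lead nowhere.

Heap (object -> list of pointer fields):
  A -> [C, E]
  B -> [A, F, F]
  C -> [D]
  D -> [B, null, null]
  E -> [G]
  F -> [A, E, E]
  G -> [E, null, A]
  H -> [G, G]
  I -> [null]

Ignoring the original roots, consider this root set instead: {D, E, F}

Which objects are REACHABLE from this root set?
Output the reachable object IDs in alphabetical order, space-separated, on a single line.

Answer: A B C D E F G

Derivation:
Roots: D E F
Mark D: refs=B null null, marked=D
Mark E: refs=G, marked=D E
Mark F: refs=A E E, marked=D E F
Mark B: refs=A F F, marked=B D E F
Mark G: refs=E null A, marked=B D E F G
Mark A: refs=C E, marked=A B D E F G
Mark C: refs=D, marked=A B C D E F G
Unmarked (collected): H I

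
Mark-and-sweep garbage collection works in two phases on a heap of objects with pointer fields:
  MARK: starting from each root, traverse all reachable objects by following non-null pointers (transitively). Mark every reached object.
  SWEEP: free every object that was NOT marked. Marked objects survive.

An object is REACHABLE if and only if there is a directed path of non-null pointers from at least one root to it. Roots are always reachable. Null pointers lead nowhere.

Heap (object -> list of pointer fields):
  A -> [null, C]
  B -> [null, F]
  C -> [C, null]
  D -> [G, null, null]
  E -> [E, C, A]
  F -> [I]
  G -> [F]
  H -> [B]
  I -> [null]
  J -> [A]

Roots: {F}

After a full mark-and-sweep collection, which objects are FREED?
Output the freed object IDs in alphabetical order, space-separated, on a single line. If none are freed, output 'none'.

Roots: F
Mark F: refs=I, marked=F
Mark I: refs=null, marked=F I
Unmarked (collected): A B C D E G H J

Answer: A B C D E G H J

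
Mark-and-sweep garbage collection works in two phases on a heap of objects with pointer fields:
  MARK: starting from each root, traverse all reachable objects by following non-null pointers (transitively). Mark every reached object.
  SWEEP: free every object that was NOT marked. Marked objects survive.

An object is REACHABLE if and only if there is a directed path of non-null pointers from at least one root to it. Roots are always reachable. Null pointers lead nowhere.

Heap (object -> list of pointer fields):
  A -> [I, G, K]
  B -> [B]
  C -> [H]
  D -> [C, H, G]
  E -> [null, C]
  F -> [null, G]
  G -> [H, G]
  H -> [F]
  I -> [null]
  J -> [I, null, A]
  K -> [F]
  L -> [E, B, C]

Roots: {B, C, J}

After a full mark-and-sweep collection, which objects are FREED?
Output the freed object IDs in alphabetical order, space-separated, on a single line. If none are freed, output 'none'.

Answer: D E L

Derivation:
Roots: B C J
Mark B: refs=B, marked=B
Mark C: refs=H, marked=B C
Mark J: refs=I null A, marked=B C J
Mark H: refs=F, marked=B C H J
Mark I: refs=null, marked=B C H I J
Mark A: refs=I G K, marked=A B C H I J
Mark F: refs=null G, marked=A B C F H I J
Mark G: refs=H G, marked=A B C F G H I J
Mark K: refs=F, marked=A B C F G H I J K
Unmarked (collected): D E L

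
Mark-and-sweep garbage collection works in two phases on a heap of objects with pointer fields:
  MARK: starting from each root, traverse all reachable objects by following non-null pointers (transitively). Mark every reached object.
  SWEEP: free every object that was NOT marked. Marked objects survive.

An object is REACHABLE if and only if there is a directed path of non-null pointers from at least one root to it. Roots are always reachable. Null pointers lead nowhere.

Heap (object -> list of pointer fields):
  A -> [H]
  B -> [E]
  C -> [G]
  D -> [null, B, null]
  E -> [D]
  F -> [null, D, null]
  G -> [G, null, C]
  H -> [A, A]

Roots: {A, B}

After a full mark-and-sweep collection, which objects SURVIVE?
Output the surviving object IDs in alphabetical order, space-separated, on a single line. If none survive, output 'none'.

Answer: A B D E H

Derivation:
Roots: A B
Mark A: refs=H, marked=A
Mark B: refs=E, marked=A B
Mark H: refs=A A, marked=A B H
Mark E: refs=D, marked=A B E H
Mark D: refs=null B null, marked=A B D E H
Unmarked (collected): C F G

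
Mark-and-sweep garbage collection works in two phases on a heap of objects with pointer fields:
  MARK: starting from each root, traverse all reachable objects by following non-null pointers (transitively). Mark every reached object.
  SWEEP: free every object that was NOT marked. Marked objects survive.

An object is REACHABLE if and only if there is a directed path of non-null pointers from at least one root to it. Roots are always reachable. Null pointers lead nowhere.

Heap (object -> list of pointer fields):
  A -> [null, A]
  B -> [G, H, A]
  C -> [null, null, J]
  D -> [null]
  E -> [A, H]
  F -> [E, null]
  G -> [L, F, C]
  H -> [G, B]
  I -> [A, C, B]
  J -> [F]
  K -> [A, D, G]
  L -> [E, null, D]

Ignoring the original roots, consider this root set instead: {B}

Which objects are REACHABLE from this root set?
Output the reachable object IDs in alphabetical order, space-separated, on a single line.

Answer: A B C D E F G H J L

Derivation:
Roots: B
Mark B: refs=G H A, marked=B
Mark G: refs=L F C, marked=B G
Mark H: refs=G B, marked=B G H
Mark A: refs=null A, marked=A B G H
Mark L: refs=E null D, marked=A B G H L
Mark F: refs=E null, marked=A B F G H L
Mark C: refs=null null J, marked=A B C F G H L
Mark E: refs=A H, marked=A B C E F G H L
Mark D: refs=null, marked=A B C D E F G H L
Mark J: refs=F, marked=A B C D E F G H J L
Unmarked (collected): I K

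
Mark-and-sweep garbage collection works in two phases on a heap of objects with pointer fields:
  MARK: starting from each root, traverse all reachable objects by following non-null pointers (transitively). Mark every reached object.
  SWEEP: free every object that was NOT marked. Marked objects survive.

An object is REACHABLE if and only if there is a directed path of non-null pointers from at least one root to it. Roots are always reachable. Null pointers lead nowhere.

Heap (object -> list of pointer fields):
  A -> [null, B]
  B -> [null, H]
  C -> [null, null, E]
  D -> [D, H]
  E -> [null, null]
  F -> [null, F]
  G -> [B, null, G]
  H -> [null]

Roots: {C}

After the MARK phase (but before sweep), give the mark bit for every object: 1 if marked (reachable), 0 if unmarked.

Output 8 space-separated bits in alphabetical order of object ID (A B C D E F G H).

Answer: 0 0 1 0 1 0 0 0

Derivation:
Roots: C
Mark C: refs=null null E, marked=C
Mark E: refs=null null, marked=C E
Unmarked (collected): A B D F G H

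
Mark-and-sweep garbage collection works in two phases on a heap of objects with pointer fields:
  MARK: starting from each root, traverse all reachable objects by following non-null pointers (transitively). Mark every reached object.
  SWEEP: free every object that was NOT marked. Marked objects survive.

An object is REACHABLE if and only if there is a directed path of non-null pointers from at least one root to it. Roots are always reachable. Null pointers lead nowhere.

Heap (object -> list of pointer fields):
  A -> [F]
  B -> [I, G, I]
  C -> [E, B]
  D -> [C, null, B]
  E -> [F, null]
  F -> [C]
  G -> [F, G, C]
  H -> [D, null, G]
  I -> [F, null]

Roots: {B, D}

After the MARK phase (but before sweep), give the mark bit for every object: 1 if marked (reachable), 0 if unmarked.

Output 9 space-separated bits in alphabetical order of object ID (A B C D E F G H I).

Roots: B D
Mark B: refs=I G I, marked=B
Mark D: refs=C null B, marked=B D
Mark I: refs=F null, marked=B D I
Mark G: refs=F G C, marked=B D G I
Mark C: refs=E B, marked=B C D G I
Mark F: refs=C, marked=B C D F G I
Mark E: refs=F null, marked=B C D E F G I
Unmarked (collected): A H

Answer: 0 1 1 1 1 1 1 0 1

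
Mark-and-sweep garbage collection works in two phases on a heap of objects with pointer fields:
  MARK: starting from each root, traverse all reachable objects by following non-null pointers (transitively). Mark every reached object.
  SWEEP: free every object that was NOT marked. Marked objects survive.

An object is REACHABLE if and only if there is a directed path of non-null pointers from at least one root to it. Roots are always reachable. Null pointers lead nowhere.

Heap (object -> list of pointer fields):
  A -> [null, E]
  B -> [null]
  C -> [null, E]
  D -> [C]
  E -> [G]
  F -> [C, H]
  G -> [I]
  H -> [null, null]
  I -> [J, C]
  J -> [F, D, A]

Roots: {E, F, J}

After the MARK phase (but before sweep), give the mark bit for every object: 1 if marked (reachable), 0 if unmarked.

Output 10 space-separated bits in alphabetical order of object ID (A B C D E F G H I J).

Answer: 1 0 1 1 1 1 1 1 1 1

Derivation:
Roots: E F J
Mark E: refs=G, marked=E
Mark F: refs=C H, marked=E F
Mark J: refs=F D A, marked=E F J
Mark G: refs=I, marked=E F G J
Mark C: refs=null E, marked=C E F G J
Mark H: refs=null null, marked=C E F G H J
Mark D: refs=C, marked=C D E F G H J
Mark A: refs=null E, marked=A C D E F G H J
Mark I: refs=J C, marked=A C D E F G H I J
Unmarked (collected): B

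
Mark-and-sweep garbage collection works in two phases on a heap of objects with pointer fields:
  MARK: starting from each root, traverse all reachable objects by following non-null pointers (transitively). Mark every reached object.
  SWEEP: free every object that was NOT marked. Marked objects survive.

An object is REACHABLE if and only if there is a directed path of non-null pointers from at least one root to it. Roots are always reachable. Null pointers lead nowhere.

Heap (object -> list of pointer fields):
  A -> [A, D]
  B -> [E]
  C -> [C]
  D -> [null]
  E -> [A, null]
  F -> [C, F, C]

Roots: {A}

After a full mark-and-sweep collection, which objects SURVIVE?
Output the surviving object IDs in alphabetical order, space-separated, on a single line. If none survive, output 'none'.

Roots: A
Mark A: refs=A D, marked=A
Mark D: refs=null, marked=A D
Unmarked (collected): B C E F

Answer: A D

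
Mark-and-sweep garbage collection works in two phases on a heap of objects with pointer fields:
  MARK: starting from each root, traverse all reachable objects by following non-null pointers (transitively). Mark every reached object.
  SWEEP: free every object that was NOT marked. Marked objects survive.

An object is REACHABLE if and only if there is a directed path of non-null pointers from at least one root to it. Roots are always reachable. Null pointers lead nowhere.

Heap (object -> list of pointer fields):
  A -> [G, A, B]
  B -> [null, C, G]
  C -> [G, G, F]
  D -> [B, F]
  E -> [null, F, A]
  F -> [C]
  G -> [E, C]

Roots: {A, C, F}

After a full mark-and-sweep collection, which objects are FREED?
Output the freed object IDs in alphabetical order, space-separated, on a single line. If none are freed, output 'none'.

Answer: D

Derivation:
Roots: A C F
Mark A: refs=G A B, marked=A
Mark C: refs=G G F, marked=A C
Mark F: refs=C, marked=A C F
Mark G: refs=E C, marked=A C F G
Mark B: refs=null C G, marked=A B C F G
Mark E: refs=null F A, marked=A B C E F G
Unmarked (collected): D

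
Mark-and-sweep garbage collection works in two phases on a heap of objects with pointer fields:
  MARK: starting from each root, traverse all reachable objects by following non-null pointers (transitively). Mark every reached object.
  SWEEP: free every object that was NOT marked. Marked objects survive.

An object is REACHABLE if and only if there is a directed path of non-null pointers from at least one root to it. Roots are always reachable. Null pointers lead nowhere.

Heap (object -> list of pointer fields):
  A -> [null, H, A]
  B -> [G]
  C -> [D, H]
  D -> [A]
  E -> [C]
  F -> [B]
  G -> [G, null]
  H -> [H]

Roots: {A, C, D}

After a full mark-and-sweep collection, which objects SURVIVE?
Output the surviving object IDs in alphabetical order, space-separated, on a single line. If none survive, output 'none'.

Roots: A C D
Mark A: refs=null H A, marked=A
Mark C: refs=D H, marked=A C
Mark D: refs=A, marked=A C D
Mark H: refs=H, marked=A C D H
Unmarked (collected): B E F G

Answer: A C D H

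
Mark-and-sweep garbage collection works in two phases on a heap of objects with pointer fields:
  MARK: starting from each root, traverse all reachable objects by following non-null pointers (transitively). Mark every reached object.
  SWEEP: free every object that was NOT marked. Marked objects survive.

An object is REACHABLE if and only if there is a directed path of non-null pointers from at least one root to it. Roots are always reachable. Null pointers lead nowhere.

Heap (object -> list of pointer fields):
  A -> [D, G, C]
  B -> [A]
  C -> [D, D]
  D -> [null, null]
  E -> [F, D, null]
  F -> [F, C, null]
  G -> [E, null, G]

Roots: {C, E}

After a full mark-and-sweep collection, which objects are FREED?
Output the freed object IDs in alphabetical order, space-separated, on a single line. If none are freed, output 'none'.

Answer: A B G

Derivation:
Roots: C E
Mark C: refs=D D, marked=C
Mark E: refs=F D null, marked=C E
Mark D: refs=null null, marked=C D E
Mark F: refs=F C null, marked=C D E F
Unmarked (collected): A B G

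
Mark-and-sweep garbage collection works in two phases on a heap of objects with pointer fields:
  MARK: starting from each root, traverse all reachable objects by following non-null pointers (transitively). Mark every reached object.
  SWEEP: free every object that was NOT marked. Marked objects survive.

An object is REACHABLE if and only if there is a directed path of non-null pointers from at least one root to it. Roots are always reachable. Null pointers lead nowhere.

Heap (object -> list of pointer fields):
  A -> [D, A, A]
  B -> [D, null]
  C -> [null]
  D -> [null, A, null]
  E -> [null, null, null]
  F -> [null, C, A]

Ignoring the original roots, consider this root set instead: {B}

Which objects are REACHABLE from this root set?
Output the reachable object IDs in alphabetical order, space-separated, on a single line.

Answer: A B D

Derivation:
Roots: B
Mark B: refs=D null, marked=B
Mark D: refs=null A null, marked=B D
Mark A: refs=D A A, marked=A B D
Unmarked (collected): C E F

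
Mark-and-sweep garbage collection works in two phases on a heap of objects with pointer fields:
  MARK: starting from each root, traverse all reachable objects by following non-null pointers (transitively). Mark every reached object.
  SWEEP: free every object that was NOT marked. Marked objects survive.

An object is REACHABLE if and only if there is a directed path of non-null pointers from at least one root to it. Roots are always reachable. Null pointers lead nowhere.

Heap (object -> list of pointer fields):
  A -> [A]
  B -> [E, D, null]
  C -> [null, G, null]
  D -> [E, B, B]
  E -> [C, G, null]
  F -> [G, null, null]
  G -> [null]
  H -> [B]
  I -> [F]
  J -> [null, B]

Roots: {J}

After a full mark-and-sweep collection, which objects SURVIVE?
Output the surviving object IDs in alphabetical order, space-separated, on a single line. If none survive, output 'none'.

Roots: J
Mark J: refs=null B, marked=J
Mark B: refs=E D null, marked=B J
Mark E: refs=C G null, marked=B E J
Mark D: refs=E B B, marked=B D E J
Mark C: refs=null G null, marked=B C D E J
Mark G: refs=null, marked=B C D E G J
Unmarked (collected): A F H I

Answer: B C D E G J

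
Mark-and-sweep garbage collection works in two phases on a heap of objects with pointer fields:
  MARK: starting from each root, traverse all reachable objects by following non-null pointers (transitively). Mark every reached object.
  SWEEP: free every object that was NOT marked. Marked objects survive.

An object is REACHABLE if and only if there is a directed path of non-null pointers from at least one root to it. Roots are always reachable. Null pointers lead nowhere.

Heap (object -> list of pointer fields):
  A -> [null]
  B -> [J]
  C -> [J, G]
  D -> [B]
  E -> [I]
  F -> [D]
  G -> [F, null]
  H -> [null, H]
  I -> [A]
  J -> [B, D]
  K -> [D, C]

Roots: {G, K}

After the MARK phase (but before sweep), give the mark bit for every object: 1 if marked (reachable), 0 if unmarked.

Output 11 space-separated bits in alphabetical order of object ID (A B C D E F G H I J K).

Roots: G K
Mark G: refs=F null, marked=G
Mark K: refs=D C, marked=G K
Mark F: refs=D, marked=F G K
Mark D: refs=B, marked=D F G K
Mark C: refs=J G, marked=C D F G K
Mark B: refs=J, marked=B C D F G K
Mark J: refs=B D, marked=B C D F G J K
Unmarked (collected): A E H I

Answer: 0 1 1 1 0 1 1 0 0 1 1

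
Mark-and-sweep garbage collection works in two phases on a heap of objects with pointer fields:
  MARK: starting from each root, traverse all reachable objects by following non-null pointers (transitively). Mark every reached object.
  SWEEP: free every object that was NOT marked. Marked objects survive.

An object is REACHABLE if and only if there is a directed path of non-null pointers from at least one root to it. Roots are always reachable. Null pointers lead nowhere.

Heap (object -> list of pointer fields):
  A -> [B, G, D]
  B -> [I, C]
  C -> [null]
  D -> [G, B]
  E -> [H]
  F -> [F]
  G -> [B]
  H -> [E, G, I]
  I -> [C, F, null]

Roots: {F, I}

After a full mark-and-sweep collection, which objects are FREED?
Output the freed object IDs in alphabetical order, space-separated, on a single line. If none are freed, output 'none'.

Roots: F I
Mark F: refs=F, marked=F
Mark I: refs=C F null, marked=F I
Mark C: refs=null, marked=C F I
Unmarked (collected): A B D E G H

Answer: A B D E G H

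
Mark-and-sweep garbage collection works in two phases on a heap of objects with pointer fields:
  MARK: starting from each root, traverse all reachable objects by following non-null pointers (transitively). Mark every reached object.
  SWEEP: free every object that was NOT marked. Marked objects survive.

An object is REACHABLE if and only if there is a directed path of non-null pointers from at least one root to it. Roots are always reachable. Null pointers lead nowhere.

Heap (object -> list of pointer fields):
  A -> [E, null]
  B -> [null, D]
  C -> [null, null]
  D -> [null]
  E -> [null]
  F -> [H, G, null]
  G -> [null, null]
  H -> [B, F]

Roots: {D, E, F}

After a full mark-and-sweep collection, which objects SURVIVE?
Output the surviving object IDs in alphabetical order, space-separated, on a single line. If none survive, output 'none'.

Roots: D E F
Mark D: refs=null, marked=D
Mark E: refs=null, marked=D E
Mark F: refs=H G null, marked=D E F
Mark H: refs=B F, marked=D E F H
Mark G: refs=null null, marked=D E F G H
Mark B: refs=null D, marked=B D E F G H
Unmarked (collected): A C

Answer: B D E F G H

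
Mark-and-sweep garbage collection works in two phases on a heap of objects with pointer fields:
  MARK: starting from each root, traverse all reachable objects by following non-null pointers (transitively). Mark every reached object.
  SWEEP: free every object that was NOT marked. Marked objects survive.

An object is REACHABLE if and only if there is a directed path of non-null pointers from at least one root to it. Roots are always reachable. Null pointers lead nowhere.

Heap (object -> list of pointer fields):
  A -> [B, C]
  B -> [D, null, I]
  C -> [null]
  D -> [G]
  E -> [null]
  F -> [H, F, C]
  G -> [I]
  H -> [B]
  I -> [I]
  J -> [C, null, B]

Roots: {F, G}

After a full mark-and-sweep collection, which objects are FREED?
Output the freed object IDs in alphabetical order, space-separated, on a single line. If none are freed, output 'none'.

Answer: A E J

Derivation:
Roots: F G
Mark F: refs=H F C, marked=F
Mark G: refs=I, marked=F G
Mark H: refs=B, marked=F G H
Mark C: refs=null, marked=C F G H
Mark I: refs=I, marked=C F G H I
Mark B: refs=D null I, marked=B C F G H I
Mark D: refs=G, marked=B C D F G H I
Unmarked (collected): A E J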